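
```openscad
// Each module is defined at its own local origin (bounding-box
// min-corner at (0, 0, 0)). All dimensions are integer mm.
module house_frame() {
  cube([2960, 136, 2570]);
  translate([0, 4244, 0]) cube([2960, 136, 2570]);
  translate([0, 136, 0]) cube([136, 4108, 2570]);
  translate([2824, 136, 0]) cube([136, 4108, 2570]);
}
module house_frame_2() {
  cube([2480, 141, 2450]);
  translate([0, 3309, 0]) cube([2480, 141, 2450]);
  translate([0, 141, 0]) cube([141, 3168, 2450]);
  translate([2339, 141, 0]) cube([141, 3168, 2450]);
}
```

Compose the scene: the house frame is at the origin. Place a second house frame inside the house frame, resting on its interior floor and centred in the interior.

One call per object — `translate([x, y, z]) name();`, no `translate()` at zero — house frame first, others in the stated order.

house_frame();
translate([240, 465, 0]) house_frame_2();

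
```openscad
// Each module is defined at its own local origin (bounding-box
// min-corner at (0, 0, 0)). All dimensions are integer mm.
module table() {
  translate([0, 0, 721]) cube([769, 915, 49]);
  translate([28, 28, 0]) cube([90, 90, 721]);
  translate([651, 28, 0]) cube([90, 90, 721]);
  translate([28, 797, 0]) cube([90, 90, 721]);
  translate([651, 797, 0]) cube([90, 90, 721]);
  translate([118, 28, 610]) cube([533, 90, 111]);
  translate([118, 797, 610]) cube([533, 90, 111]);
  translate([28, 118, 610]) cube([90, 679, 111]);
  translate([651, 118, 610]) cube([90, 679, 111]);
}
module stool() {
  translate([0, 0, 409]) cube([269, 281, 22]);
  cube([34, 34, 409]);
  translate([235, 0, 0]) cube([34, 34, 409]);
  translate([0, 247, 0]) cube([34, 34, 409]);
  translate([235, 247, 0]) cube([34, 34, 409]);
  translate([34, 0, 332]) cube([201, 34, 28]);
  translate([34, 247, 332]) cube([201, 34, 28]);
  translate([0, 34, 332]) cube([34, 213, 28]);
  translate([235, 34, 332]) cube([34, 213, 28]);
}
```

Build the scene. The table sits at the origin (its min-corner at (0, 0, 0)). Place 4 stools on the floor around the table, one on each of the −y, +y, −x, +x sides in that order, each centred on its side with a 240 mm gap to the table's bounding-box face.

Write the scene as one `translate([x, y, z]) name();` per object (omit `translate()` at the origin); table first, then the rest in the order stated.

table();
translate([250, -521, 0]) stool();
translate([250, 1155, 0]) stool();
translate([-509, 317, 0]) stool();
translate([1009, 317, 0]) stool();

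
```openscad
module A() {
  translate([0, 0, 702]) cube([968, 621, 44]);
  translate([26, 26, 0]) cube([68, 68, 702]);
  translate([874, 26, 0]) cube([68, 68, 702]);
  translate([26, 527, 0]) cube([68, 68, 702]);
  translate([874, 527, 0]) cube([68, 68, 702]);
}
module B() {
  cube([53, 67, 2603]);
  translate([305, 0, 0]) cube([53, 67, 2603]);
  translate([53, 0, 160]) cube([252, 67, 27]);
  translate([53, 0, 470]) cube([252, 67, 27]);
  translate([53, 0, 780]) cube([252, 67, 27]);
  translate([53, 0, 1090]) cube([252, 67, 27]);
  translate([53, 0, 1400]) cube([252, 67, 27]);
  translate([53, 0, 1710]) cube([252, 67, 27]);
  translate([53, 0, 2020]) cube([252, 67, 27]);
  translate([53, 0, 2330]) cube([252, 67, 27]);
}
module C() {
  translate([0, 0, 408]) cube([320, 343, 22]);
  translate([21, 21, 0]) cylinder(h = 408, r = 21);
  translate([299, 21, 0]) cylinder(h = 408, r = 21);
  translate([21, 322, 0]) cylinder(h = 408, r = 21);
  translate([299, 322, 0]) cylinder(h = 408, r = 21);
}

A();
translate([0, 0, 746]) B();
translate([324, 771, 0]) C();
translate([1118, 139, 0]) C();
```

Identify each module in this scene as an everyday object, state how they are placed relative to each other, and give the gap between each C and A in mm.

Each stool's nearest face is 150 mm from the table's bounding box.

A is a table. B is a ladder. C is a stool. The ladder is on top of the table. Two stools sit around the table at the +y, +x sides. The gap between each stool and the table is 150 mm.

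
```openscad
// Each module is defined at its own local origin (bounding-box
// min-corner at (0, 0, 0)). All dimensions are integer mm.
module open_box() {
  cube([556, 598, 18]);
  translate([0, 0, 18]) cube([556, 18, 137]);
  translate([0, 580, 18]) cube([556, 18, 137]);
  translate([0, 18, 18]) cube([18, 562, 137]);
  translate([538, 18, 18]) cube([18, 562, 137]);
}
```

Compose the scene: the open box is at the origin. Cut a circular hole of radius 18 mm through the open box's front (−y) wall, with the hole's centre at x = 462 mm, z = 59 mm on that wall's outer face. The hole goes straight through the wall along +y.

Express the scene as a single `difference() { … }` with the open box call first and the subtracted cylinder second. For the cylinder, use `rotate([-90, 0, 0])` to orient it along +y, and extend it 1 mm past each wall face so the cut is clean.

difference() {
  open_box();
  translate([462, -1, 59]) rotate([-90, 0, 0]) cylinder(h = 20, r = 18);
}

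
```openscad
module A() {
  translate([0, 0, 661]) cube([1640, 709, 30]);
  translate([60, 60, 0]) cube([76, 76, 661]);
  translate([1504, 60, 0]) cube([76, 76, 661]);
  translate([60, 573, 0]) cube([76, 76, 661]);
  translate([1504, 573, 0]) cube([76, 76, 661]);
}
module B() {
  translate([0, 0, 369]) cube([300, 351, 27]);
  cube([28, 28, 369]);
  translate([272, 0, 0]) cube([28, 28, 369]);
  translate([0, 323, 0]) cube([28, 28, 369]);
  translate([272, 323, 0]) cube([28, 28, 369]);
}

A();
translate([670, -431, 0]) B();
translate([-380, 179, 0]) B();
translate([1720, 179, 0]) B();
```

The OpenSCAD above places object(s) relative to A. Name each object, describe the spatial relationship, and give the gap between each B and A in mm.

Each stool's nearest face is 80 mm from the table's bounding box.

A is a table. B is a stool. Three stools sit around the table at the −y, −x, +x sides. The gap between each stool and the table is 80 mm.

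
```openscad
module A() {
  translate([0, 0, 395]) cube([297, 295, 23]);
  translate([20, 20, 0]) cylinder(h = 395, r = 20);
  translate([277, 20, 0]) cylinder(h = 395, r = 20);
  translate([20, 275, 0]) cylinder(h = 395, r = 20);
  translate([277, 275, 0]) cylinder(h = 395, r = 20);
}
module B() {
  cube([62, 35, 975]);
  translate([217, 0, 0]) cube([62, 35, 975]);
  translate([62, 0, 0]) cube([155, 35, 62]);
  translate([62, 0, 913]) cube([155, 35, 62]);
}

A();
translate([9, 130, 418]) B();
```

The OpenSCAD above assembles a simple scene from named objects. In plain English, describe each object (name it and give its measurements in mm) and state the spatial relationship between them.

A is a simple wooden stool: a rectangular seat 297 mm (x) by 295 mm (y), 23 mm thick, top face at z = 418 mm, on four round legs, each 40 mm in diameter. The legs rest on z = 0, each leg's axis is inset half a diameter from the nearest pair of seat edges (so the leg's bounding box is flush with the corner).

B is a rectangular picture frame lying in the x–z plane (depth along y). The opening is 155 mm wide (x) by 851 mm tall (z), surrounded by a border 62 mm wide on all four sides. The frame is 35 mm deep and is made of two full-height vertical stiles with two horizontal rails fitted between them.

The picture frame is on top of the stool, centred.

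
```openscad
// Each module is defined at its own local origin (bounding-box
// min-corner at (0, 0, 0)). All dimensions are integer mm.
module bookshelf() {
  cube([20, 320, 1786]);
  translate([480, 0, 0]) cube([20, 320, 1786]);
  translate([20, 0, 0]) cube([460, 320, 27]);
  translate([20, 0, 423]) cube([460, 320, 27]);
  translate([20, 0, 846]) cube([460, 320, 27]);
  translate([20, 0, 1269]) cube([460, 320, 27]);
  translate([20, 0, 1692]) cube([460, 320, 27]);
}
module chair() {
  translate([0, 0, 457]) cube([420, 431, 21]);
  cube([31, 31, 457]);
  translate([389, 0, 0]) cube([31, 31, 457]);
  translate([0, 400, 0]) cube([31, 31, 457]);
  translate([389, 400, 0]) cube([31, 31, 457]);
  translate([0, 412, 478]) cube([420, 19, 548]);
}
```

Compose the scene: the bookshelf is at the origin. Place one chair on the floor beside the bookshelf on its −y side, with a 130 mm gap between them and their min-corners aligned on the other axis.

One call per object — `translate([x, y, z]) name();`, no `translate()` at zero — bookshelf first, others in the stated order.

bookshelf();
translate([0, -561, 0]) chair();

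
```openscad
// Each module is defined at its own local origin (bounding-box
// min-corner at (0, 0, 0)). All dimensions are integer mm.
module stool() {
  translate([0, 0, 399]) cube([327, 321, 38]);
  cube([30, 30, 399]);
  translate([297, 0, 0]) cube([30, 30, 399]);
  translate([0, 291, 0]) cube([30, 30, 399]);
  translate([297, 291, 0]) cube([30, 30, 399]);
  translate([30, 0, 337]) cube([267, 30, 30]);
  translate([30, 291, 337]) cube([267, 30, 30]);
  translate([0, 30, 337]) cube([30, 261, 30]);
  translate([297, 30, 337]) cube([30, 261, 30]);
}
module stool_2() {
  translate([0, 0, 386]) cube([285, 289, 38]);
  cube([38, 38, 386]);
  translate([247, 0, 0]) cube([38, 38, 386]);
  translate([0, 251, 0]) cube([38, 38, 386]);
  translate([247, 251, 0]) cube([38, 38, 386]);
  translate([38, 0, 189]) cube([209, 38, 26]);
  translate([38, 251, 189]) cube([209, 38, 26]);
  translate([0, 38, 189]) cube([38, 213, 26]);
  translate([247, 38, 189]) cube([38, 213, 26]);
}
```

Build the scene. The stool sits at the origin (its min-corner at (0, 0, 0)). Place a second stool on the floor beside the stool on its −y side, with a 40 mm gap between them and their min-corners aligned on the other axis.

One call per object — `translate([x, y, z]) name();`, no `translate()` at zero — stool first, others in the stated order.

stool();
translate([0, -329, 0]) stool_2();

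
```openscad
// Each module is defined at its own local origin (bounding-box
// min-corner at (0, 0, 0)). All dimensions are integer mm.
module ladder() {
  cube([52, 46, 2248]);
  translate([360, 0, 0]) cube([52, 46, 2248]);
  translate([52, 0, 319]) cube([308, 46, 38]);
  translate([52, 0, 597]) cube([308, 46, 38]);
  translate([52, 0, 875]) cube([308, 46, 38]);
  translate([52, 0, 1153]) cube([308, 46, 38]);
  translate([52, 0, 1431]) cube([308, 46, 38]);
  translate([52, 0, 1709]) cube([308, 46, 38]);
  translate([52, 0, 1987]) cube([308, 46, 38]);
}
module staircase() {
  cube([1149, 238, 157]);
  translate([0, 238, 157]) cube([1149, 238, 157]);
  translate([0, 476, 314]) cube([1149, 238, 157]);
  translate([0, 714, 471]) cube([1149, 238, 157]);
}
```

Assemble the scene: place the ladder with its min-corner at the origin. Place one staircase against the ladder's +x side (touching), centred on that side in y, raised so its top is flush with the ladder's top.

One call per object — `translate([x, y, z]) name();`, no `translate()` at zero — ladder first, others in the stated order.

ladder();
translate([412, -453, 1620]) staircase();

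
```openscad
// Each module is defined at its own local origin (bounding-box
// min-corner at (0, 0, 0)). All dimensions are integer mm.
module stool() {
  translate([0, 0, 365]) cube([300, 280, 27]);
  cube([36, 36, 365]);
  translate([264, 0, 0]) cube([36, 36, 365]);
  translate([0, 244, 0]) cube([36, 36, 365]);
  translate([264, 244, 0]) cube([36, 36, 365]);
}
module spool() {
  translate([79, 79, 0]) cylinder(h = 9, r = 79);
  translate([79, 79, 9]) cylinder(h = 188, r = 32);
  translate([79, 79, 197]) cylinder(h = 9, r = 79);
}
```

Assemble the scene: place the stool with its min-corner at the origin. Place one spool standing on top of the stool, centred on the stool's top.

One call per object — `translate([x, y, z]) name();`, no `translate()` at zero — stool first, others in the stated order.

stool();
translate([71, 61, 392]) spool();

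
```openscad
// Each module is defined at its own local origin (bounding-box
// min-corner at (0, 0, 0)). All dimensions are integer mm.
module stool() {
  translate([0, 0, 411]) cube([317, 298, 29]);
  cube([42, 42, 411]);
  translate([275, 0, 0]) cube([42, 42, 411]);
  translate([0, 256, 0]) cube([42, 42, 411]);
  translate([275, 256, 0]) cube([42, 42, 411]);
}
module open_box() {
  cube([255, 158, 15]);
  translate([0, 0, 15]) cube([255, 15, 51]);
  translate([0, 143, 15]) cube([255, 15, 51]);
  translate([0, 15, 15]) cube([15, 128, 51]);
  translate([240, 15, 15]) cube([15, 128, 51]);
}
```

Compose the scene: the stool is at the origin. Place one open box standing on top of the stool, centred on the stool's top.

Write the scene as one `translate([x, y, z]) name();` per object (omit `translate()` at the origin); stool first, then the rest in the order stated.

stool();
translate([31, 70, 440]) open_box();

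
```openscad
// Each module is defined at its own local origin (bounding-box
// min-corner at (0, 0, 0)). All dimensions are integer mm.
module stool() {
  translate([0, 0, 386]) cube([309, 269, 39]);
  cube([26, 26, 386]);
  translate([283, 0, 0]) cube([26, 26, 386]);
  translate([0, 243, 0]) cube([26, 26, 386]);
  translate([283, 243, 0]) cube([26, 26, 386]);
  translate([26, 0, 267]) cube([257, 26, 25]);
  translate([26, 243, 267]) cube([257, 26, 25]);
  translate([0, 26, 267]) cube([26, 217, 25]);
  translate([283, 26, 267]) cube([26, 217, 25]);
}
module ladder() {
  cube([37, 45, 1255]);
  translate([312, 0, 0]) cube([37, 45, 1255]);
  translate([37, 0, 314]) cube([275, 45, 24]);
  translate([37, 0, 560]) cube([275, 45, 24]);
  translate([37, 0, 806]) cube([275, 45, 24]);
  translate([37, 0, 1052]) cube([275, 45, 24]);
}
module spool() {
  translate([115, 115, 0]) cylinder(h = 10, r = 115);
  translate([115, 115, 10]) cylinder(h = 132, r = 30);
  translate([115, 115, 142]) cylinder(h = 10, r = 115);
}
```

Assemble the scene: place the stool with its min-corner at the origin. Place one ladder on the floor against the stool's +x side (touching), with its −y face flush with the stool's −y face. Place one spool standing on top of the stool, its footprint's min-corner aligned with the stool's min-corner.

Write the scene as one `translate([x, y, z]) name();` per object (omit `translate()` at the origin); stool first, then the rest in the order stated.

stool();
translate([309, 0, 0]) ladder();
translate([0, 0, 425]) spool();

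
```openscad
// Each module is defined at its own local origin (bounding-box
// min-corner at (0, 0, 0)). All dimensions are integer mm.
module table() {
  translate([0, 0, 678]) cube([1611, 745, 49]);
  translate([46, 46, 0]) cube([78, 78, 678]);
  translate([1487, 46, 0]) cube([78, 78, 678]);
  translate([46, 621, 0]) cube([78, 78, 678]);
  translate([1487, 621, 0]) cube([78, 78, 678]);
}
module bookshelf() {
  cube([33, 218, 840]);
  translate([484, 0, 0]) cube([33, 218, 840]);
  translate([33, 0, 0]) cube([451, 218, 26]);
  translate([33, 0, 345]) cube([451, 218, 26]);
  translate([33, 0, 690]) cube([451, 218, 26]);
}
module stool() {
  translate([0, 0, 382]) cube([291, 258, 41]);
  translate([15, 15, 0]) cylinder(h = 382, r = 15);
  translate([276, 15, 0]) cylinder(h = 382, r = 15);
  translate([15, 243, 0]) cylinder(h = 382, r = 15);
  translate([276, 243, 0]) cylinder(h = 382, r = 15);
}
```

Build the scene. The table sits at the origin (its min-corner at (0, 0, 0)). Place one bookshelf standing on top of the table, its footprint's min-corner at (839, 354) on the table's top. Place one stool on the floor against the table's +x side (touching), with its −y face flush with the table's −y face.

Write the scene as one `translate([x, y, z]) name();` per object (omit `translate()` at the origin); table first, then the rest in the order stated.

table();
translate([839, 354, 727]) bookshelf();
translate([1611, 0, 0]) stool();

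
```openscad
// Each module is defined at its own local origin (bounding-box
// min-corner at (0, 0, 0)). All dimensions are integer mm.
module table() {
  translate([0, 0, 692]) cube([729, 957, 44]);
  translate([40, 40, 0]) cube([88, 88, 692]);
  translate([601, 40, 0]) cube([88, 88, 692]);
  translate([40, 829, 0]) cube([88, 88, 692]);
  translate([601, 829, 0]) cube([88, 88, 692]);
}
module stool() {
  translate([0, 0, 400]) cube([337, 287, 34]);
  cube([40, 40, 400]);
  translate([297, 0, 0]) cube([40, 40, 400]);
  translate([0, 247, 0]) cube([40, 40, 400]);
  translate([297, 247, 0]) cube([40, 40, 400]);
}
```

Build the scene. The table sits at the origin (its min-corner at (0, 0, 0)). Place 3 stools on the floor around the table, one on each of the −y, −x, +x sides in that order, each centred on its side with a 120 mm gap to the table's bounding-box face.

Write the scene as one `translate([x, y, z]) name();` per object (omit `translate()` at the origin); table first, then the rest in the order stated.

table();
translate([196, -407, 0]) stool();
translate([-457, 335, 0]) stool();
translate([849, 335, 0]) stool();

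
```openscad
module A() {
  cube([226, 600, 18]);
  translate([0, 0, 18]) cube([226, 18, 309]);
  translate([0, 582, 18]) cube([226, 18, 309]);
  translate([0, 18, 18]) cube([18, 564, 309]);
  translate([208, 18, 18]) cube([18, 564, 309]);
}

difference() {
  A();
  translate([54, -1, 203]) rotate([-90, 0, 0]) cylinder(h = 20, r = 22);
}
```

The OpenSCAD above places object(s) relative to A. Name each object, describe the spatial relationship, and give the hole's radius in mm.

A is an open box. The open box has a circular hole through its front wall. The hole's radius is 22 mm.

The subtracted cylinder has r = 22 mm.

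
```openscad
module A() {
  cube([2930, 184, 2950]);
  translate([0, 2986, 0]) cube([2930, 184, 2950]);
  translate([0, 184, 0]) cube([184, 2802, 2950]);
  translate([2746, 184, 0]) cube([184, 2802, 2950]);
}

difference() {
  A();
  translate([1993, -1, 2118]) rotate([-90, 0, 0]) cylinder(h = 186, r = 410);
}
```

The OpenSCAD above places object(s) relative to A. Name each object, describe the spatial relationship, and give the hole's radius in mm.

A is a house frame. The house frame has a circular hole through its front wall. The hole's radius is 410 mm.

The subtracted cylinder has r = 410 mm.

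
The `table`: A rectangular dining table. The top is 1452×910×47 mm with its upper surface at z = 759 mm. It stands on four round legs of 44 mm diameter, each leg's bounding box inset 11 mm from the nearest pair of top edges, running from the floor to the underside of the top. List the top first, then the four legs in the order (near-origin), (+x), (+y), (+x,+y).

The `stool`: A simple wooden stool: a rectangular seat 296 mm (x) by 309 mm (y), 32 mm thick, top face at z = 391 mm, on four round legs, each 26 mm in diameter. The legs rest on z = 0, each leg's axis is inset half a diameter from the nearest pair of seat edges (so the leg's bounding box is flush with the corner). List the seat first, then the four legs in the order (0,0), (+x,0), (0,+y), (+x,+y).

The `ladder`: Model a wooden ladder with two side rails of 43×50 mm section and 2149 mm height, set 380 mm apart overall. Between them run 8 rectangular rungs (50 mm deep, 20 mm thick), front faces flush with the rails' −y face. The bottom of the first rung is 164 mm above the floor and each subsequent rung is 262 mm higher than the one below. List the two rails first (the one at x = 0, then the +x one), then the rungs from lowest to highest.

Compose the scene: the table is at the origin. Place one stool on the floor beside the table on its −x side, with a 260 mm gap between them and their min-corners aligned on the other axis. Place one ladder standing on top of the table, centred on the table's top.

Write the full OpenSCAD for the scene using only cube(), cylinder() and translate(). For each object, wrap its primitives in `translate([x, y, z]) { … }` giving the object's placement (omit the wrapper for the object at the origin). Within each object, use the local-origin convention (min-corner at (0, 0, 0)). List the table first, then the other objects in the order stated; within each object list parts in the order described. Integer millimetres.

translate([0, 0, 712]) cube([1452, 910, 47]);
translate([33, 33, 0]) cylinder(h = 712, r = 22);
translate([1419, 33, 0]) cylinder(h = 712, r = 22);
translate([33, 877, 0]) cylinder(h = 712, r = 22);
translate([1419, 877, 0]) cylinder(h = 712, r = 22);
translate([-556, 0, 0]) {
  translate([0, 0, 359]) cube([296, 309, 32]);
  translate([13, 13, 0]) cylinder(h = 359, r = 13);
  translate([283, 13, 0]) cylinder(h = 359, r = 13);
  translate([13, 296, 0]) cylinder(h = 359, r = 13);
  translate([283, 296, 0]) cylinder(h = 359, r = 13);
}
translate([536, 430, 759]) {
  cube([43, 50, 2149]);
  translate([337, 0, 0]) cube([43, 50, 2149]);
  translate([43, 0, 164]) cube([294, 50, 20]);
  translate([43, 0, 426]) cube([294, 50, 20]);
  translate([43, 0, 688]) cube([294, 50, 20]);
  translate([43, 0, 950]) cube([294, 50, 20]);
  translate([43, 0, 1212]) cube([294, 50, 20]);
  translate([43, 0, 1474]) cube([294, 50, 20]);
  translate([43, 0, 1736]) cube([294, 50, 20]);
  translate([43, 0, 1998]) cube([294, 50, 20]);
}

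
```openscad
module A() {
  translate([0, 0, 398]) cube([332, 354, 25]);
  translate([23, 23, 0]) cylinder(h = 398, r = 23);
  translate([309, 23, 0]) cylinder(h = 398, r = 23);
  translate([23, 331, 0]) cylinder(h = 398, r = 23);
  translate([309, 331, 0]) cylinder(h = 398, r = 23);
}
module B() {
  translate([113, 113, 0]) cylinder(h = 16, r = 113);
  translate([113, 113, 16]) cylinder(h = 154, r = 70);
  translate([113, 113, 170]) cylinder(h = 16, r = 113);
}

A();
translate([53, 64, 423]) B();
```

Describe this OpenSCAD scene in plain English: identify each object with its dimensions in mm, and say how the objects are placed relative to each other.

A is a four-legged stool. The seat is a 332×354×25 mm slab whose top surface is at z = 423 mm; four round legs, each 46 mm in diameter, run from the floor (z = 0) to the underside of the seat, each leg's axis is inset half a diameter from the nearest pair of seat edges (so the leg's bounding box is flush with the corner).

B is a spool: two coaxial disc flanges of radius 113 mm and thickness 16 mm, joined by a core cylinder of radius 70 mm and height 154 mm. The lower flange rests on z = 0 and the three cylinders share a vertical axis.

The spool is on top of the stool, centred.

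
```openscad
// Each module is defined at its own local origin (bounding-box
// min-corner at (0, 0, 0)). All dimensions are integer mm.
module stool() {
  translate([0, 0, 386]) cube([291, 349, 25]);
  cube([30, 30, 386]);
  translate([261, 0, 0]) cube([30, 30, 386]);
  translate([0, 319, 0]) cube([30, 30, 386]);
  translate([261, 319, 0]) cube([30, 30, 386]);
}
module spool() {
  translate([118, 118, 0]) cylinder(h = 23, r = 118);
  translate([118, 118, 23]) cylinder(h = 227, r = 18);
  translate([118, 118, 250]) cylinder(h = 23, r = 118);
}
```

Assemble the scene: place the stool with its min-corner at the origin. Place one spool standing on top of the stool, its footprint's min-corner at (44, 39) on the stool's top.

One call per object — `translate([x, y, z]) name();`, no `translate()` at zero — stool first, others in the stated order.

stool();
translate([44, 39, 411]) spool();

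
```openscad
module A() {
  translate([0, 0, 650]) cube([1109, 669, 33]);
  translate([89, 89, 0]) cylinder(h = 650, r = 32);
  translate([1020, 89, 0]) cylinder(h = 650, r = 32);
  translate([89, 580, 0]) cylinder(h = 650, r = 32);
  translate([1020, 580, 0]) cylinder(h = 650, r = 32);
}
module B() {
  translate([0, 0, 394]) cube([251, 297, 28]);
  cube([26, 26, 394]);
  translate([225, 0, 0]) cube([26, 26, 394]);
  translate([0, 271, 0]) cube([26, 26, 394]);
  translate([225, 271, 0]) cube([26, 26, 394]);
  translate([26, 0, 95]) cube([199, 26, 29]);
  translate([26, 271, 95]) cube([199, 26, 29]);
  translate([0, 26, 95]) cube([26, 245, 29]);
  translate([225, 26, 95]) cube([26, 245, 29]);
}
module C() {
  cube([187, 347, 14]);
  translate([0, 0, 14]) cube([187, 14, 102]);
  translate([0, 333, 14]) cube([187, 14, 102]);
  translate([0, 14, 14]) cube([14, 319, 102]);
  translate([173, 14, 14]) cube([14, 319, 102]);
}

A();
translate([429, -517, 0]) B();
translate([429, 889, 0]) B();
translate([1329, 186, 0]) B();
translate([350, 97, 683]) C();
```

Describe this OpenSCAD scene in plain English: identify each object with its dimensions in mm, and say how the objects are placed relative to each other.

A is a rectangular dining table. The top is 1109×669×33 mm with its upper surface at z = 683 mm. It stands on four round legs of 64 mm diameter, each leg's bounding box inset 57 mm from the nearest pair of top edges, running from the floor to the underside of the top.

B is a four-legged stool. The seat is a 251×297×28 mm slab whose top surface is at z = 422 mm; four square legs, each 26×26 mm in cross-section, run from the floor (z = 0) to the underside of the seat, each flush with a corner of the seat. Four stretchers, 26 mm wide and 29 mm tall, connect adjacent legs with their undersides at z = 95 mm, each running between the inner faces of the legs it joins and aligned with the legs' outer faces on the other axis.

C is an open storage box with external size 187×347×116 mm and wall thickness 14 mm (the base is also 14 mm thick). The base covers the whole footprint; the four walls stand on the base, with the y-facing walls full-width and the x-facing walls fitting between their inner faces.

Three stools sit around the table at the −y, +y, +x sides. The open box is on top of the table.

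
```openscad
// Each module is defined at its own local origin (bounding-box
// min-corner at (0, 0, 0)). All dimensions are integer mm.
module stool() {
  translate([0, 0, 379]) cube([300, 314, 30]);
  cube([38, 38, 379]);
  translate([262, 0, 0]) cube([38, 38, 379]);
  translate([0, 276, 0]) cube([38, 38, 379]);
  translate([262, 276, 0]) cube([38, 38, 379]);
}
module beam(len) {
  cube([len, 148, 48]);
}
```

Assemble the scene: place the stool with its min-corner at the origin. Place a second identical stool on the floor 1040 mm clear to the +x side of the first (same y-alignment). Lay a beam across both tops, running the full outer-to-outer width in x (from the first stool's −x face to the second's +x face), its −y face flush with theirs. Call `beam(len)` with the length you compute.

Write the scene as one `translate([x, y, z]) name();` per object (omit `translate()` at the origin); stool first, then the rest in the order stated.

stool();
translate([1340, 0, 0]) stool();
translate([0, 0, 409]) beam(1640);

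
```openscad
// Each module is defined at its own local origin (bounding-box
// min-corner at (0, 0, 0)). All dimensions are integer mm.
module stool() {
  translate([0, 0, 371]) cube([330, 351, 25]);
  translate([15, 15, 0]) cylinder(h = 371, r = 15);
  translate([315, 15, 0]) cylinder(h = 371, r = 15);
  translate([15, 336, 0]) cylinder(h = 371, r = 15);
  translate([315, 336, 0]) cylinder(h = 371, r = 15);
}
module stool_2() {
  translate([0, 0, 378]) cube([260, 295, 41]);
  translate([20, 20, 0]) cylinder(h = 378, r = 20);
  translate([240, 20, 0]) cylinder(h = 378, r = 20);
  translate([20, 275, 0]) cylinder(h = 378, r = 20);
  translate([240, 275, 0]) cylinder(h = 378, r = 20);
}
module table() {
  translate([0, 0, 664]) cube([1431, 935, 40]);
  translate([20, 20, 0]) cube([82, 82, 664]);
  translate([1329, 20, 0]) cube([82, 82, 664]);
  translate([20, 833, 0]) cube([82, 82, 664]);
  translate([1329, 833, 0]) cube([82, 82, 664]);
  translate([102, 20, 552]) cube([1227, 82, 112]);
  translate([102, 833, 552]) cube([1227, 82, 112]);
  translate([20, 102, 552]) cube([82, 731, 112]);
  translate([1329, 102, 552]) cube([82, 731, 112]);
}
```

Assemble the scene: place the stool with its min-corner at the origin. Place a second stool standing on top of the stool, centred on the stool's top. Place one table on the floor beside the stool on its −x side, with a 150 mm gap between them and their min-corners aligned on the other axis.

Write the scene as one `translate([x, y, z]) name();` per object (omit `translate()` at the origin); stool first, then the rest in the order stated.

stool();
translate([35, 28, 396]) stool_2();
translate([-1581, 0, 0]) table();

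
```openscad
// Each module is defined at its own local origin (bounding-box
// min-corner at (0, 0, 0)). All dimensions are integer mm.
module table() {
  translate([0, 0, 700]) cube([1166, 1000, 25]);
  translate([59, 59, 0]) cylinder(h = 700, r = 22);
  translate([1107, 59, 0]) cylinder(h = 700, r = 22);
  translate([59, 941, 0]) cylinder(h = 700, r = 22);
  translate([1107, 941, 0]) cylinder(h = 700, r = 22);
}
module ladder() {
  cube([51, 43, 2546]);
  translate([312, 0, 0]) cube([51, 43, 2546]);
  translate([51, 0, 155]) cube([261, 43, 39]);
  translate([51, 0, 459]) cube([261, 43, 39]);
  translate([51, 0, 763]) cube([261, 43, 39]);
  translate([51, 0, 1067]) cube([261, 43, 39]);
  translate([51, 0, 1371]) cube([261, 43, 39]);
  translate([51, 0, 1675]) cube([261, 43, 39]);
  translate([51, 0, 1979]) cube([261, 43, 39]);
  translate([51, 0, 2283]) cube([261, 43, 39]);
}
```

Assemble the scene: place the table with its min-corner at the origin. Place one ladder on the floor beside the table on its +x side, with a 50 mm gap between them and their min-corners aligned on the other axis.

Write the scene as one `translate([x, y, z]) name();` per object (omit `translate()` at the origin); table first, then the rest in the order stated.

table();
translate([1216, 0, 0]) ladder();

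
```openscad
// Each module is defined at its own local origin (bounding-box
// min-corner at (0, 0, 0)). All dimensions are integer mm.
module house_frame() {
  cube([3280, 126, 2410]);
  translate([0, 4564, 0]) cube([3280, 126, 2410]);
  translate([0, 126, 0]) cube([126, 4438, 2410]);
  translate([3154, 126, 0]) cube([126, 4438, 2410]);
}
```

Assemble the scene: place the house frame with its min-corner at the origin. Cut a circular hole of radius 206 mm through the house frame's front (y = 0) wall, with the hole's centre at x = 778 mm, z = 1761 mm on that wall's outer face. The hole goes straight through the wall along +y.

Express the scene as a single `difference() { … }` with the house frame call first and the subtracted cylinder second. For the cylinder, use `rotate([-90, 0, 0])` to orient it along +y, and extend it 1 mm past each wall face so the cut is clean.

difference() {
  house_frame();
  translate([778, -1, 1761]) rotate([-90, 0, 0]) cylinder(h = 128, r = 206);
}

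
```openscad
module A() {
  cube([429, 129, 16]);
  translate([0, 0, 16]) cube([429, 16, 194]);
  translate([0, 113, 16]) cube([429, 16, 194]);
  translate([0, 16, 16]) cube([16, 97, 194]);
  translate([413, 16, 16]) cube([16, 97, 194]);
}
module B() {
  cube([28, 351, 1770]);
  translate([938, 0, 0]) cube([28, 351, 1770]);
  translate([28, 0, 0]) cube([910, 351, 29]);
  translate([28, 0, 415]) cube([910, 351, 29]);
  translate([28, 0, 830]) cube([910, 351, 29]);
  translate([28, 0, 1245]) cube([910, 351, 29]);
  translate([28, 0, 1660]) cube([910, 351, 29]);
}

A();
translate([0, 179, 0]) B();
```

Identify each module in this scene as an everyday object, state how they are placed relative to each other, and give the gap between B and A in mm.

A is an open box. B is a bookshelf. The bookshelf is on the floor beside the open box on its +y side. The gap between the bookshelf and the open box is 50 mm.

The bookshelf's nearest face is 50 mm from the open box's +y face.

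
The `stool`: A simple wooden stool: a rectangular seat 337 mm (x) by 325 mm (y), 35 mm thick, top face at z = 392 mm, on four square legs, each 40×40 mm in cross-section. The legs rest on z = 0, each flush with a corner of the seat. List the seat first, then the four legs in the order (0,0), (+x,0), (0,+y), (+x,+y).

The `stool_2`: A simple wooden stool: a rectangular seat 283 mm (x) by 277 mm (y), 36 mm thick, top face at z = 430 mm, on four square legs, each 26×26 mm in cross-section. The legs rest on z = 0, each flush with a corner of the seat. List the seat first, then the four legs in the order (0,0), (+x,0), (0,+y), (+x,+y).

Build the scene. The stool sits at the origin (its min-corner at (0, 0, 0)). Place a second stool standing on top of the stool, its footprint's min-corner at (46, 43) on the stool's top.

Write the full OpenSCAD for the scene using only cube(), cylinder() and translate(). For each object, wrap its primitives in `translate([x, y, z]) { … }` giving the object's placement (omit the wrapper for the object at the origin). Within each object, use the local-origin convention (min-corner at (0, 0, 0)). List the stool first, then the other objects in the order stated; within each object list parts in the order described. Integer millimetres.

translate([0, 0, 357]) cube([337, 325, 35]);
cube([40, 40, 357]);
translate([297, 0, 0]) cube([40, 40, 357]);
translate([0, 285, 0]) cube([40, 40, 357]);
translate([297, 285, 0]) cube([40, 40, 357]);
translate([46, 43, 392]) {
  translate([0, 0, 394]) cube([283, 277, 36]);
  cube([26, 26, 394]);
  translate([257, 0, 0]) cube([26, 26, 394]);
  translate([0, 251, 0]) cube([26, 26, 394]);
  translate([257, 251, 0]) cube([26, 26, 394]);
}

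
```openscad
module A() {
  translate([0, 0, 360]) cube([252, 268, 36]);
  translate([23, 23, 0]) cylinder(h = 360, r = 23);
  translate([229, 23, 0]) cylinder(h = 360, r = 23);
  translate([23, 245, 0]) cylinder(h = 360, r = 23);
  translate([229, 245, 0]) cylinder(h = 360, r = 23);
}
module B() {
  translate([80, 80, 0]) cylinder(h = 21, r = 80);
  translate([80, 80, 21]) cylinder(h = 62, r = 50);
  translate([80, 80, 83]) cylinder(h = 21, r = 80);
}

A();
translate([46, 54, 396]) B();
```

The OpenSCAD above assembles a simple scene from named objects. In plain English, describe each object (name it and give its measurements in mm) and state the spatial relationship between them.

A is a four-legged stool. The seat is 252×268 mm, 36 mm thick, top at z = 396 mm. It stands on four round legs, each 46 mm in diameter, from z = 0 to the seat underside, each leg's axis is inset half a diameter from the nearest pair of seat edges (so the leg's bounding box is flush with the corner).

B is a spool: two coaxial disc flanges of radius 80 mm and thickness 21 mm, joined by a core cylinder of radius 50 mm and height 62 mm. The lower flange rests on z = 0 and the three cylinders share a vertical axis.

The spool is on top of the stool, centred.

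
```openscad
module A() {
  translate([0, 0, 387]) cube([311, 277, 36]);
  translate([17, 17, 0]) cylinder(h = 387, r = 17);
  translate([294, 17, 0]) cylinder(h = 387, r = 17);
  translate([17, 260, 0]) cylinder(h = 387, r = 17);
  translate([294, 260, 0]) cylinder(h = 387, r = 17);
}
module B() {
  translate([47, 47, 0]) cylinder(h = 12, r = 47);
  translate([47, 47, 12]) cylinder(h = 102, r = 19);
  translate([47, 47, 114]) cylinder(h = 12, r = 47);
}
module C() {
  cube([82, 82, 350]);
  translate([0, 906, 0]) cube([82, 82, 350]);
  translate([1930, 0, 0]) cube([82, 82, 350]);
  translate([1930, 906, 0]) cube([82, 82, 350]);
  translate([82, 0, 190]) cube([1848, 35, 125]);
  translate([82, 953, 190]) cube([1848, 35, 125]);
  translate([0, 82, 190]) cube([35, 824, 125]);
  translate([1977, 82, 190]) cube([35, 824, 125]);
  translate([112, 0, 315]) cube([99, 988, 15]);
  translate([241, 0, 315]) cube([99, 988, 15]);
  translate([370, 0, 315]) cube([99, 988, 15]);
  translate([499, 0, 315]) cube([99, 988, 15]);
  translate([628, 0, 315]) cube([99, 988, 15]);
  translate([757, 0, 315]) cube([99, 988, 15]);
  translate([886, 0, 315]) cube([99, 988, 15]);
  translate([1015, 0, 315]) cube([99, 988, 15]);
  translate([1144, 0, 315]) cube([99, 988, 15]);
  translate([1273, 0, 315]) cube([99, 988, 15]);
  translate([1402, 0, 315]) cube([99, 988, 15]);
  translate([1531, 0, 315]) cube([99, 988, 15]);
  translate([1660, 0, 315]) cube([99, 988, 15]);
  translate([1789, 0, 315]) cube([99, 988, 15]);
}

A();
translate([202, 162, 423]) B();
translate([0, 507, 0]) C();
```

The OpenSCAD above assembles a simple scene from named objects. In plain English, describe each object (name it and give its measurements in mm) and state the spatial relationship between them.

A is a four-legged stool. The seat is 311×277 mm, 36 mm thick, top at z = 423 mm. It stands on four round legs, each 34 mm in diameter, from z = 0 to the seat underside, each leg's axis is inset half a diameter from the nearest pair of seat edges (so the leg's bounding box is flush with the corner).

B is a spool: two coaxial disc flanges of radius 47 mm and thickness 12 mm, joined by a core cylinder of radius 19 mm and height 102 mm. The lower flange rests on z = 0 and the three cylinders share a vertical axis.

C is a bed frame 2012 mm long (x) by 988 mm wide (y). Four 82×82 mm corner posts, 350 mm tall, at the corners of the footprint. Four rails of 35 mm thickness and 125 mm height run between adjacent posts with their undersides at z = 190 mm, their outer faces flush with the outside of the frame (the two x-running rails run between the posts' inner faces; the two y-running rails run between the posts' inner faces). 14 slats, each 99 mm wide (x) and 15 mm thick, lie across the top of the two x-running rails, running the full 988 mm width of the frame in y; the slats are evenly spaced along x between the inner faces of the end posts with equal gaps (rounded down to the nearest mm) at the −x end and between each pair — any rounding remainder accumulates at the +x end.

The spool is on top of the stool. The bed frame is on the floor beside the stool on its +y side.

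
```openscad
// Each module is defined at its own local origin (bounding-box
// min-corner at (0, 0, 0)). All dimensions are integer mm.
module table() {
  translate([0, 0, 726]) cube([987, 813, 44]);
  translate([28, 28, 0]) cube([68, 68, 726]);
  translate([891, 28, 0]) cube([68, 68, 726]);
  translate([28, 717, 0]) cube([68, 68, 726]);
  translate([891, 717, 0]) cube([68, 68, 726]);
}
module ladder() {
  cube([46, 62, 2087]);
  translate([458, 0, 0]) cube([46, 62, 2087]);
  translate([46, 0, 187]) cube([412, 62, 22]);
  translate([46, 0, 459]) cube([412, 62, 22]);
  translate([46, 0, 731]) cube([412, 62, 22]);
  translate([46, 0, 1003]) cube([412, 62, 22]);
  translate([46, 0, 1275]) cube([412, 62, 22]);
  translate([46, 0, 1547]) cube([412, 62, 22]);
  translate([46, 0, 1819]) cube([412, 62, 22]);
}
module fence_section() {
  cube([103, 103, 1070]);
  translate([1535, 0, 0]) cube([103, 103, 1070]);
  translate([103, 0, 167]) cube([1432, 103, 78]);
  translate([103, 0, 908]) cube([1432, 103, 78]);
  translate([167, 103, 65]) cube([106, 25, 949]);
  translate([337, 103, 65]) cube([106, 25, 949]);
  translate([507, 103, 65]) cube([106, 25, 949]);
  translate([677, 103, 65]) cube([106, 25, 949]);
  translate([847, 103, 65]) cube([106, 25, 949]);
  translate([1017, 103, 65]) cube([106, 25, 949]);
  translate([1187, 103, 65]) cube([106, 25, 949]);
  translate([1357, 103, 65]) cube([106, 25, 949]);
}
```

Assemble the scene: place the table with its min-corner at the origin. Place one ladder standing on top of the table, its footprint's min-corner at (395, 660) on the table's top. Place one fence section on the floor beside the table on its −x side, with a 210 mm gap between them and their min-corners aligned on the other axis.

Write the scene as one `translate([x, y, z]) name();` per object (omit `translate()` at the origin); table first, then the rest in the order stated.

table();
translate([395, 660, 770]) ladder();
translate([-1848, 0, 0]) fence_section();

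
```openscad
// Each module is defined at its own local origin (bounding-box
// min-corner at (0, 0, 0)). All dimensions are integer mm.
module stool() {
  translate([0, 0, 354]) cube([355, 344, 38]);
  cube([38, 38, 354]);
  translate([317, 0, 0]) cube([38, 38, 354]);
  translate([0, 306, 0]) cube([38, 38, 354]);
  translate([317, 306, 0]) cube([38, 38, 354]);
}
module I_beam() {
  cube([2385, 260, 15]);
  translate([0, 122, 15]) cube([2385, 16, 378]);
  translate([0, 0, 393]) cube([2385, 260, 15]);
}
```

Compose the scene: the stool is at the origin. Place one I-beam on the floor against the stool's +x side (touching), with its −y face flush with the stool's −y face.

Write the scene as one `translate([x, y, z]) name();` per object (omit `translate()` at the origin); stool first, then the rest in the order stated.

stool();
translate([355, 0, 0]) I_beam();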